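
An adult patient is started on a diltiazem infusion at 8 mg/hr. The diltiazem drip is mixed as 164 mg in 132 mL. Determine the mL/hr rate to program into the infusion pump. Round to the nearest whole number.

Concentration = 164 mg ÷ 132 mL = 1.242424 mg/mL
Rate = 8 mg/hr ÷ 1.242424 mg/mL = 6.439024 mL/hr

6 mL/hr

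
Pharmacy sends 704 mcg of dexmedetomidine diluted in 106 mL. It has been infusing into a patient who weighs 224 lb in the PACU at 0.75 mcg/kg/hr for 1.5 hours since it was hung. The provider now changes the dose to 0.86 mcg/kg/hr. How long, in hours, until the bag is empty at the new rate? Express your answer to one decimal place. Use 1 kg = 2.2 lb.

6.7 hours

Initial rate:
Weight = 224 lb ÷ 2.2 lb/kg = 101.8182 kg
Dose = 0.75 mcg/kg/hr × 101.8182 kg = 76.36364 mcg/hr
Concentration = 704 mcg ÷ 106 mL = 6.641509 mcg/mL
Rate = 76.36364 mcg/hr ÷ 6.641509 mcg/mL = 11.49793 mL/hr
Volume infused so far = 11.49793 mL/hr × 1.5 hr = 17.2469 mL
Volume remaining = 106 − 17.2469 = 88.7531 mL
New rate:
Dose = 0.86 mcg/kg/hr × 101.8182 kg = 87.56364 mcg/hr
Rate = 87.56364 mcg/hr ÷ 6.641509 mcg/mL = 13.1843 mL/hr
Time remaining = 88.7531 mL ÷ 13.1843 mL/hr = 6.731728 hr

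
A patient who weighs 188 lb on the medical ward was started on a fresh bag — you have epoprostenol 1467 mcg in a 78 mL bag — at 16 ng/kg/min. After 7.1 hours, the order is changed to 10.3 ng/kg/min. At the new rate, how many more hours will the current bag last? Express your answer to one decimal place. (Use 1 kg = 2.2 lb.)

Initial rate:
Weight = 188 lb ÷ 2.2 lb/kg = 85.45455 kg
Dose = 16 ng/kg/min × 85.45455 kg = 1367.273 ng/min
1367.273 ng/min × 60 min/hr = 82036.36 ng/hr
Concentration = 1467 mcg ÷ 78 mL = 18.80769 mcg/mL = 18807.69 ng/mL
Rate = 82036.36 ng/hr ÷ 18807.69 ng/mL = 4.361852 mL/hr
Volume infused so far = 4.361852 mL/hr × 7.1 hr = 30.96915 mL
Volume remaining = 78 − 30.96915 = 47.03085 mL
New rate:
Dose = 10.3 ng/kg/min × 85.45455 kg = 880.1818 ng/min
880.1818 ng/min × 60 min/hr = 52810.91 ng/hr
Rate = 52810.91 ng/hr ÷ 18807.69 ng/mL = 2.807942 mL/hr
Time remaining = 47.03085 mL ÷ 2.807942 mL/hr = 16.74923 hr

16.7 hours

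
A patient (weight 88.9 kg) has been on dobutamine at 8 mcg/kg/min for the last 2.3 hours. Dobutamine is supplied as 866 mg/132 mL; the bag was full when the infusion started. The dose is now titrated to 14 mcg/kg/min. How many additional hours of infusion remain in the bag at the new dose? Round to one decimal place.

10.3 hours

Initial rate:
Dose = 8 mcg/kg/min × 88.9 kg = 711.2 mcg/min
711.2 mcg/min × 60 min/hr = 42672 mcg/hr
Concentration = 866 mg ÷ 132 mL = 6.560606 mg/mL = 6560.606 mcg/mL
Rate = 42672 mcg/hr ÷ 6560.606 mcg/mL = 6.504277 mL/hr
Volume infused so far = 6.504277 mL/hr × 2.3 hr = 14.95984 mL
Volume remaining = 132 − 14.95984 = 117.0402 mL
New rate:
Dose = 14 mcg/kg/min × 88.9 kg = 1244.6 mcg/min
1244.6 mcg/min × 60 min/hr = 74676 mcg/hr
Rate = 74676 mcg/hr ÷ 6560.606 mcg/mL = 11.38248 mL/hr
Time remaining = 117.0402 mL ÷ 11.38248 mL/hr = 10.28248 hr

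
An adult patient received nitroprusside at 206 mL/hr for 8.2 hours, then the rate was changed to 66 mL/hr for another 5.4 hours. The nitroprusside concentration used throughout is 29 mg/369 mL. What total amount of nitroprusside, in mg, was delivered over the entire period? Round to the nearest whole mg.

161 mg

Concentration = 29 mg ÷ 369 mL = 0.07859079 mg/mL
Stage 1: 206 mL/hr × 8.2 hr = 1689.2 mL → 1689.2 mL × 0.07859079 mg/mL = 132.7556 mg
Stage 2: 66 mL/hr × 5.4 hr = 356.4 mL → 356.4 mL × 0.07859079 mg/mL = 28.00976 mg
Total = 132.7556 + 28.00976 = 160.7653 mg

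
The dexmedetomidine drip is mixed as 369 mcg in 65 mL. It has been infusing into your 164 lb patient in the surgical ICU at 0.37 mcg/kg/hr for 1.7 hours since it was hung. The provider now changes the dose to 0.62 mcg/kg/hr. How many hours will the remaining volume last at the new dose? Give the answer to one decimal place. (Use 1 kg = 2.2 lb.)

Initial rate:
Weight = 164 lb ÷ 2.2 lb/kg = 74.54545 kg
Dose = 0.37 mcg/kg/hr × 74.54545 kg = 27.58182 mcg/hr
Concentration = 369 mcg ÷ 65 mL = 5.676923 mcg/mL
Rate = 27.58182 mcg/hr ÷ 5.676923 mcg/mL = 4.858586 mL/hr
Volume infused so far = 4.858586 mL/hr × 1.7 hr = 8.259596 mL
Volume remaining = 65 − 8.259596 = 56.7404 mL
New rate:
Dose = 0.62 mcg/kg/hr × 74.54545 kg = 46.21818 mcg/hr
Rate = 46.21818 mcg/hr ÷ 5.676923 mcg/mL = 8.141414 mL/hr
Time remaining = 56.7404 mL ÷ 8.141414 mL/hr = 6.969355 hr

7.0 hours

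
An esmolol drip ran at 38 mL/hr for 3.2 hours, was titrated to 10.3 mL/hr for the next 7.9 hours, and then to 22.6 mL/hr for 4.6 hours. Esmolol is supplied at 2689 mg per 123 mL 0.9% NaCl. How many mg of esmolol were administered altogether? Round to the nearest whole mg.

6710 mg

Concentration = 2689 mg ÷ 123 mL = 21.86179 mg/mL
Stage 1: 38 mL/hr × 3.2 hr = 121.6 mL → 121.6 mL × 21.86179 mg/mL = 2658.393 mg
Stage 2: 10.3 mL/hr × 7.9 hr = 81.37 mL → 81.37 mL × 21.86179 mg/mL = 1778.894 mg
Stage 3: 22.6 mL/hr × 4.6 hr = 103.96 mL → 103.96 mL × 21.86179 mg/mL = 2272.752 mg
Total = 2658.393 + 1778.894 + 2272.752 = 6710.039 mg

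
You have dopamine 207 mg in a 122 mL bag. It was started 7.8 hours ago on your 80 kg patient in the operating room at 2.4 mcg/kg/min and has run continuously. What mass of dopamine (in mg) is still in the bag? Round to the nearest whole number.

117 mg

Dose = 2.4 mcg/kg/min × 80 kg = 192 mcg/min
192 mcg/min × 60 min/hr = 11520 mcg/hr
Concentration = 207 mg ÷ 122 mL = 1.696721 mg/mL = 1696.721 mcg/mL
Rate = 11520 mcg/hr ÷ 1696.721 mcg/mL = 6.789565 mL/hr
Volume infused = 6.789565 mL/hr × 7.8 hr = 52.95861 mL
Volume remaining = 122 − 52.95861 = 69.04139 mL
Drug remaining = 69.04139 mL × 1696.721 mcg/mL = 117144 mcg = 117.144 mg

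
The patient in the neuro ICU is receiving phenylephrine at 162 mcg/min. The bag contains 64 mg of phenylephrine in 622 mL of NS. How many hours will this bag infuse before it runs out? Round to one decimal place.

162 mcg/min × 60 min/hr = 9720 mcg/hr
Concentration = 64 mg ÷ 622 mL = 0.1028939 mg/mL = 102.8939 mcg/mL
Rate = 9720 mcg/hr ÷ 102.8939 mcg/mL = 94.46625 mL/hr
Duration = 622 mL ÷ 94.46625 mL/hr = 6.584362 hr

6.6 hours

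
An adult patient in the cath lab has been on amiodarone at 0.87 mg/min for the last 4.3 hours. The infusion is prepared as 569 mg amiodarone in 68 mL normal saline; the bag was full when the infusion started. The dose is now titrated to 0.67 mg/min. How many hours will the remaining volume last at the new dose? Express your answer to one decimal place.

Initial rate:
0.87 mg/min × 60 min/hr = 52.2 mg/hr
Concentration = 569 mg ÷ 68 mL = 8.367647 mg/mL
Rate = 52.2 mg/hr ÷ 8.367647 mg/mL = 6.238313 mL/hr
Volume infused so far = 6.238313 mL/hr × 4.3 hr = 26.82475 mL
Volume remaining = 68 − 26.82475 = 41.17525 mL
New rate:
0.67 mg/min × 60 min/hr = 40.2 mg/hr
Rate = 40.2 mg/hr ÷ 8.367647 mg/mL = 4.804218 mL/hr
Time remaining = 41.17525 mL ÷ 4.804218 mL/hr = 8.570647 hr

8.6 hours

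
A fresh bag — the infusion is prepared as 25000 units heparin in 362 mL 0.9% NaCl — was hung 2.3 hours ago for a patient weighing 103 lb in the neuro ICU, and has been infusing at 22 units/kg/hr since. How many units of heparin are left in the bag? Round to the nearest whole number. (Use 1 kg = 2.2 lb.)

Weight = 103 lb ÷ 2.2 lb/kg = 46.81818 kg
Dose = 22 units/kg/hr × 46.81818 kg = 1030 units/hr
Concentration = 25000 units ÷ 362 mL = 69.06077 units/mL
Rate = 1030 units/hr ÷ 69.06077 units/mL = 14.9144 mL/hr
Volume infused = 14.9144 mL/hr × 2.3 hr = 34.30312 mL
Volume remaining = 362 − 34.30312 = 327.6969 mL
Drug remaining = 327.6969 mL × 69.06077 units/mL = 22631 units

22631 units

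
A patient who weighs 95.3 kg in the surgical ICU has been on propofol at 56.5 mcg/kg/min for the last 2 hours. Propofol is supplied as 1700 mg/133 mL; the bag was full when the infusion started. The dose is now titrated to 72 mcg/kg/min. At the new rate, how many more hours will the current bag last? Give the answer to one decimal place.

Initial rate:
Dose = 56.5 mcg/kg/min × 95.3 kg = 5384.45 mcg/min
5384.45 mcg/min × 60 min/hr = 323067 mcg/hr
Concentration = 1700 mg ÷ 133 mL = 12.78195 mg/mL = 12781.95 mcg/mL
Rate = 323067 mcg/hr ÷ 12781.95 mcg/mL = 25.27524 mL/hr
Volume infused so far = 25.27524 mL/hr × 2 hr = 50.55048 mL
Volume remaining = 133 − 50.55048 = 82.44952 mL
New rate:
Dose = 72 mcg/kg/min × 95.3 kg = 6861.6 mcg/min
6861.6 mcg/min × 60 min/hr = 411696 mcg/hr
Rate = 411696 mcg/hr ÷ 12781.95 mcg/mL = 32.20916 mL/hr
Time remaining = 82.44952 mL ÷ 32.20916 mL/hr = 2.559816 hr

2.6 hours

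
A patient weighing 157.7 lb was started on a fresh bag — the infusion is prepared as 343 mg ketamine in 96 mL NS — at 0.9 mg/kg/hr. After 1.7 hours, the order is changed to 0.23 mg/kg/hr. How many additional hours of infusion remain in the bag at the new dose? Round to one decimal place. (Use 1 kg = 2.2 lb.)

Initial rate:
Weight = 157.7 lb ÷ 2.2 lb/kg = 71.68182 kg
Dose = 0.9 mg/kg/hr × 71.68182 kg = 64.51364 mg/hr
Concentration = 343 mg ÷ 96 mL = 3.572917 mg/mL
Rate = 64.51364 mg/hr ÷ 3.572917 mg/mL = 18.05629 mL/hr
Volume infused so far = 18.05629 mL/hr × 1.7 hr = 30.6957 mL
Volume remaining = 96 − 30.6957 = 65.3043 mL
New rate:
Dose = 0.23 mg/kg/hr × 71.68182 kg = 16.48682 mg/hr
Rate = 16.48682 mg/hr ÷ 3.572917 mg/mL = 4.614386 mL/hr
Time remaining = 65.3043 mL ÷ 4.614386 mL/hr = 14.15233 hr

14.2 hours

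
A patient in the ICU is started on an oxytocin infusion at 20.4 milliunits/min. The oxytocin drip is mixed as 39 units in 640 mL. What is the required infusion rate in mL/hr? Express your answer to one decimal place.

20.1 mL/hr

20.4 milliunits/min × 60 min/hr = 1224 milliunits/hr
Concentration = 39 units ÷ 640 mL = 0.0609375 units/mL = 60.9375 milliunits/mL
Rate = 1224 milliunits/hr ÷ 60.9375 milliunits/mL = 20.08615 mL/hr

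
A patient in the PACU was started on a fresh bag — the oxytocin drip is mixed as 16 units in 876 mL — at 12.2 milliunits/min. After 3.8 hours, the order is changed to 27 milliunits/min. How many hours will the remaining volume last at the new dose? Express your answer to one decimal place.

Initial rate:
12.2 milliunits/min × 60 min/hr = 732 milliunits/hr
Concentration = 16 units ÷ 876 mL = 0.01826484 units/mL = 18.26484 milliunits/mL
Rate = 732 milliunits/hr ÷ 18.26484 milliunits/mL = 40.077 mL/hr
Volume infused so far = 40.077 mL/hr × 3.8 hr = 152.2926 mL
Volume remaining = 876 − 152.2926 = 723.7074 mL
New rate:
27 milliunits/min × 60 min/hr = 1620 milliunits/hr
Rate = 1620 milliunits/hr ÷ 18.26484 milliunits/mL = 88.695 mL/hr
Time remaining = 723.7074 mL ÷ 88.695 mL/hr = 8.159506 hr

8.2 hours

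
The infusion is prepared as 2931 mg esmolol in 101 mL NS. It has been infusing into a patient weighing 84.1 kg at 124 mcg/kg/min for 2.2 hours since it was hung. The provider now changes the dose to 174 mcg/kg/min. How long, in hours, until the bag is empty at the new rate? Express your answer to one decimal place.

1.8 hours

Initial rate:
Dose = 124 mcg/kg/min × 84.1 kg = 10428.4 mcg/min
10428.4 mcg/min × 60 min/hr = 625704 mcg/hr
Concentration = 2931 mg ÷ 101 mL = 29.0198 mg/mL = 29019.8 mcg/mL
Rate = 625704 mcg/hr ÷ 29019.8 mcg/mL = 21.56128 mL/hr
Volume infused so far = 21.56128 mL/hr × 2.2 hr = 47.43481 mL
Volume remaining = 101 − 47.43481 = 53.56519 mL
New rate:
Dose = 174 mcg/kg/min × 84.1 kg = 14633.4 mcg/min
14633.4 mcg/min × 60 min/hr = 878004 mcg/hr
Rate = 878004 mcg/hr ÷ 29019.8 mcg/mL = 30.25534 mL/hr
Time remaining = 53.56519 mL ÷ 30.25534 mL/hr = 1.770437 hr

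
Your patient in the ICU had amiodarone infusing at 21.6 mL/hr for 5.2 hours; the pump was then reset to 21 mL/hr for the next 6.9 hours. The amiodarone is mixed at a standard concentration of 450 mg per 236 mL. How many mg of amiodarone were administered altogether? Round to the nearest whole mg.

490 mg

Concentration = 450 mg ÷ 236 mL = 1.90678 mg/mL
Stage 1: 21.6 mL/hr × 5.2 hr = 112.32 mL → 112.32 mL × 1.90678 mg/mL = 214.1695 mg
Stage 2: 21 mL/hr × 6.9 hr = 144.9 mL → 144.9 mL × 1.90678 mg/mL = 276.2924 mg
Total = 214.1695 + 276.2924 = 490.4619 mg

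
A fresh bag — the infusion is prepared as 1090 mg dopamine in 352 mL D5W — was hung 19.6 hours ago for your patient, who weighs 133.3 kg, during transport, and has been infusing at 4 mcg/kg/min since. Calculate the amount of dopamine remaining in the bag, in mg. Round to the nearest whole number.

Dose = 4 mcg/kg/min × 133.3 kg = 533.2 mcg/min
533.2 mcg/min × 60 min/hr = 31992 mcg/hr
Concentration = 1090 mg ÷ 352 mL = 3.096591 mg/mL = 3096.591 mcg/mL
Rate = 31992 mcg/hr ÷ 3096.591 mcg/mL = 10.33136 mL/hr
Volume infused = 10.33136 mL/hr × 19.6 hr = 202.4947 mL
Volume remaining = 352 − 202.4947 = 149.5053 mL
Drug remaining = 149.5053 mL × 3096.591 mcg/mL = 462956.8 mcg = 462.9568 mg

463 mg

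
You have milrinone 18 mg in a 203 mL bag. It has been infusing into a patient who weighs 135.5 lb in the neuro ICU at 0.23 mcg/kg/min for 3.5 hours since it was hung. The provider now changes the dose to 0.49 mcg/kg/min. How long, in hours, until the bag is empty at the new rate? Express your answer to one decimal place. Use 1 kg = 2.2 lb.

Initial rate:
Weight = 135.5 lb ÷ 2.2 lb/kg = 61.59091 kg
Dose = 0.23 mcg/kg/min × 61.59091 kg = 14.16591 mcg/min
14.16591 mcg/min × 60 min/hr = 849.9545 mcg/hr
Concentration = 18 mg ÷ 203 mL = 0.08866995 mg/mL = 88.66995 mcg/mL
Rate = 849.9545 mcg/hr ÷ 88.66995 mcg/mL = 9.585598 mL/hr
Volume infused so far = 9.585598 mL/hr × 3.5 hr = 33.54959 mL
Volume remaining = 203 − 33.54959 = 169.4504 mL
New rate:
Dose = 0.49 mcg/kg/min × 61.59091 kg = 30.17955 mcg/min
30.17955 mcg/min × 60 min/hr = 1810.773 mcg/hr
Rate = 1810.773 mcg/hr ÷ 88.66995 mcg/mL = 20.42149 mL/hr
Time remaining = 169.4504 mL ÷ 20.42149 mL/hr = 8.29765 hr

8.3 hours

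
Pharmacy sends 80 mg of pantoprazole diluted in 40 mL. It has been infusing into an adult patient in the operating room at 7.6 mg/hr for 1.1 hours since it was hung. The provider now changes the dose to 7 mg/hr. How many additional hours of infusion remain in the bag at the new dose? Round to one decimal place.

Initial rate:
Concentration = 80 mg ÷ 40 mL = 2 mg/mL
Rate = 7.6 mg/hr ÷ 2 mg/mL = 3.8 mL/hr
Volume infused so far = 3.8 mL/hr × 1.1 hr = 4.18 mL
Volume remaining = 40 − 4.18 = 35.82 mL
New rate:
Rate = 7 mg/hr ÷ 2 mg/mL = 3.5 mL/hr
Time remaining = 35.82 mL ÷ 3.5 mL/hr = 10.23429 hr

10.2 hours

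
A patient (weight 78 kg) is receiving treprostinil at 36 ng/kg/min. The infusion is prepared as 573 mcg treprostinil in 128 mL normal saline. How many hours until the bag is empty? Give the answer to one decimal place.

3.4 hours

Dose = 36 ng/kg/min × 78 kg = 2808 ng/min
2808 ng/min × 60 min/hr = 168480 ng/hr
Concentration = 573 mcg ÷ 128 mL = 4.476562 mcg/mL = 4476.562 ng/mL
Rate = 168480 ng/hr ÷ 4476.562 ng/mL = 37.63602 mL/hr
Duration = 128 mL ÷ 37.63602 mL/hr = 3.400997 hr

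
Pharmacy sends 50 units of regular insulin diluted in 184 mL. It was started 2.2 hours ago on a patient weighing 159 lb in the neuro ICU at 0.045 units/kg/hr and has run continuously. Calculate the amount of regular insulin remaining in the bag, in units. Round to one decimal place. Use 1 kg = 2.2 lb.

Weight = 159 lb ÷ 2.2 lb/kg = 72.27273 kg
Dose = 0.045 units/kg/hr × 72.27273 kg = 3.252273 units/hr
Concentration = 50 units ÷ 184 mL = 0.2717391 units/mL
Rate = 3.252273 units/hr ÷ 0.2717391 units/mL = 11.96836 mL/hr
Volume infused = 11.96836 mL/hr × 2.2 hr = 26.3304 mL
Volume remaining = 184 − 26.3304 = 157.6696 mL
Drug remaining = 157.6696 mL × 0.2717391 units/mL = 42.845 units

42.8 units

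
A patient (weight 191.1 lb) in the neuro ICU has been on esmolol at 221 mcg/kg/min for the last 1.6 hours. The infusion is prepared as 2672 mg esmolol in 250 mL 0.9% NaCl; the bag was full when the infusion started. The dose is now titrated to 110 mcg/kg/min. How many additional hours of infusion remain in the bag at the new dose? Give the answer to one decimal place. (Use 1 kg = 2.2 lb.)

1.4 hours

Initial rate:
Weight = 191.1 lb ÷ 2.2 lb/kg = 86.86364 kg
Dose = 221 mcg/kg/min × 86.86364 kg = 19196.86 mcg/min
19196.86 mcg/min × 60 min/hr = 1151812 mcg/hr
Concentration = 2672 mg ÷ 250 mL = 10.688 mg/mL = 10688 mcg/mL
Rate = 1151812 mcg/hr ÷ 10688 mcg/mL = 107.7668 mL/hr
Volume infused so far = 107.7668 mL/hr × 1.6 hr = 172.4269 mL
Volume remaining = 250 − 172.4269 = 77.57308 mL
New rate:
Dose = 110 mcg/kg/min × 86.86364 kg = 9555 mcg/min
9555 mcg/min × 60 min/hr = 573300 mcg/hr
Rate = 573300 mcg/hr ÷ 10688 mcg/mL = 53.6396 mL/hr
Time remaining = 77.57308 mL ÷ 53.6396 mL/hr = 1.446191 hr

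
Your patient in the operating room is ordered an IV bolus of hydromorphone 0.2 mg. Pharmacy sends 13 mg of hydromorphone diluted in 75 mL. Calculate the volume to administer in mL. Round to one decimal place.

Concentration = 13 mg ÷ 75 mL = 0.1733333 mg/mL
Volume = 0.2 mg ÷ 0.1733333 mg/mL = 1.153846 mL

1.2 mL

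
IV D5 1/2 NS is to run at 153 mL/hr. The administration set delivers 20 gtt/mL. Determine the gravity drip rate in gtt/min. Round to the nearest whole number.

153 mL/hr ÷ 60 min/hr = 2.55 mL/min
2.55 mL/min × 20 gtt/mL = 51 gtt/min

51 gtt/min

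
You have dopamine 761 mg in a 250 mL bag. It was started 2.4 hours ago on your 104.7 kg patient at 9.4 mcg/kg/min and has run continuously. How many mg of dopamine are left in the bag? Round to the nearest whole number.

619 mg

Dose = 9.4 mcg/kg/min × 104.7 kg = 984.18 mcg/min
984.18 mcg/min × 60 min/hr = 59050.8 mcg/hr
Concentration = 761 mg ÷ 250 mL = 3.044 mg/mL = 3044 mcg/mL
Rate = 59050.8 mcg/hr ÷ 3044 mcg/mL = 19.39908 mL/hr
Volume infused = 19.39908 mL/hr × 2.4 hr = 46.55779 mL
Volume remaining = 250 − 46.55779 = 203.4422 mL
Drug remaining = 203.4422 mL × 3044 mcg/mL = 619278.1 mcg = 619.2781 mg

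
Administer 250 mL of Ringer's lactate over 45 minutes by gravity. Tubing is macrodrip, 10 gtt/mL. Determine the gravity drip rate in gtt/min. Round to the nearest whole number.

56 gtt/min

250 mL ÷ (45 min) = 5.555556 mL/min
5.555556 mL/min × 10 gtt/mL = 55.55556 gtt/min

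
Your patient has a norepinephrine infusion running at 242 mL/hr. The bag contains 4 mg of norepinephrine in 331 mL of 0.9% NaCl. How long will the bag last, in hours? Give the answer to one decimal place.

1.4 hours

Duration = 331 mL ÷ 242 mL/hr = 1.367769 hr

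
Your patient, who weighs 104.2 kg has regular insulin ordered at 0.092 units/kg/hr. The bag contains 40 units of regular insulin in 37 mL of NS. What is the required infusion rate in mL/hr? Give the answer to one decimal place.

Dose = 0.092 units/kg/hr × 104.2 kg = 9.5864 units/hr
Concentration = 40 units ÷ 37 mL = 1.081081 units/mL
Rate = 9.5864 units/hr ÷ 1.081081 units/mL = 8.86742 mL/hr

8.9 mL/hr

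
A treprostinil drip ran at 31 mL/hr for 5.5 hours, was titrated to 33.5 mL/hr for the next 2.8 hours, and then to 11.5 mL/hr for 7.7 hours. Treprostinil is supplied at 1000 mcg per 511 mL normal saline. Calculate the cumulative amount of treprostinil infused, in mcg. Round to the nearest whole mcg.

Concentration = 1000 mcg ÷ 511 mL = 1.956947 mcg/mL
Stage 1: 31 mL/hr × 5.5 hr = 170.5 mL → 170.5 mL × 1.956947 mcg/mL = 333.6595 mcg
Stage 2: 33.5 mL/hr × 2.8 hr = 93.8 mL → 93.8 mL × 1.956947 mcg/mL = 183.5616 mcg
Stage 3: 11.5 mL/hr × 7.7 hr = 88.55 mL → 88.55 mL × 1.956947 mcg/mL = 173.2877 mcg
Total = 333.6595 + 183.5616 + 173.2877 = 690.5088 mcg

691 mcg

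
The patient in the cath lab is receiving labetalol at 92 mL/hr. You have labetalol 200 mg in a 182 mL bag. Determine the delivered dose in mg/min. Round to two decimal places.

1.68 mg/min

Concentration = 200 mg ÷ 182 mL = 1.098901 mg/mL
Drug rate = 92 mL/hr × 1.098901 mg/mL = 101.0989 mg/hr
101.0989 mg/hr ÷ 60 min/hr = 1.684982 mg/min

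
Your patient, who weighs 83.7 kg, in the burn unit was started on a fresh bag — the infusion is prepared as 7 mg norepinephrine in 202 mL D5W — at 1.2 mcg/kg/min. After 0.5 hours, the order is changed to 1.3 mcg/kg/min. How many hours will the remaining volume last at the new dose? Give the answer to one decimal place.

0.6 hours

Initial rate:
Dose = 1.2 mcg/kg/min × 83.7 kg = 100.44 mcg/min
100.44 mcg/min × 60 min/hr = 6026.4 mcg/hr
Concentration = 7 mg ÷ 202 mL = 0.03465347 mg/mL = 34.65347 mcg/mL
Rate = 6026.4 mcg/hr ÷ 34.65347 mcg/mL = 173.9047 mL/hr
Volume infused so far = 173.9047 mL/hr × 0.5 hr = 86.95234 mL
Volume remaining = 202 − 86.95234 = 115.0477 mL
New rate:
Dose = 1.3 mcg/kg/min × 83.7 kg = 108.81 mcg/min
108.81 mcg/min × 60 min/hr = 6528.6 mcg/hr
Rate = 6528.6 mcg/hr ÷ 34.65347 mcg/mL = 188.3967 mL/hr
Time remaining = 115.0477 mL ÷ 188.3967 mL/hr = 0.6106669 hr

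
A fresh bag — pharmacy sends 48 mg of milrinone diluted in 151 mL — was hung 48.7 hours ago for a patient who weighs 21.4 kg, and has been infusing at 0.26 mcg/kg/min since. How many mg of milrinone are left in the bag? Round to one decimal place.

31.7 mg

Dose = 0.26 mcg/kg/min × 21.4 kg = 5.564 mcg/min
5.564 mcg/min × 60 min/hr = 333.84 mcg/hr
Concentration = 48 mg ÷ 151 mL = 0.3178808 mg/mL = 317.8808 mcg/mL
Rate = 333.84 mcg/hr ÷ 317.8808 mcg/mL = 1.050205 mL/hr
Volume infused = 1.050205 mL/hr × 48.7 hr = 51.14498 mL
Volume remaining = 151 − 51.14498 = 99.85502 mL
Drug remaining = 99.85502 mL × 317.8808 mcg/mL = 31741.99 mcg = 31.74199 mg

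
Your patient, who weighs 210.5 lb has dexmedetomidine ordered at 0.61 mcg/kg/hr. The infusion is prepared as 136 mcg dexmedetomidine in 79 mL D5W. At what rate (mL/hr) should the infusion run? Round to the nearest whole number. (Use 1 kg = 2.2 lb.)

Weight = 210.5 lb ÷ 2.2 lb/kg = 95.68182 kg
Dose = 0.61 mcg/kg/hr × 95.68182 kg = 58.36591 mcg/hr
Concentration = 136 mcg ÷ 79 mL = 1.721519 mcg/mL
Rate = 58.36591 mcg/hr ÷ 1.721519 mcg/mL = 33.90373 mL/hr

34 mL/hr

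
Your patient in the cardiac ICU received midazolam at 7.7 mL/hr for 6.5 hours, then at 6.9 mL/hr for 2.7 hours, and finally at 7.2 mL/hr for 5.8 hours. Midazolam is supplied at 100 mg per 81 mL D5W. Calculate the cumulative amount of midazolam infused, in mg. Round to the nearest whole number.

Concentration = 100 mg ÷ 81 mL = 1.234568 mg/mL
Stage 1: 7.7 mL/hr × 6.5 hr = 50.05 mL → 50.05 mL × 1.234568 mg/mL = 61.79012 mg
Stage 2: 6.9 mL/hr × 2.7 hr = 18.63 mL → 18.63 mL × 1.234568 mg/mL = 23 mg
Stage 3: 7.2 mL/hr × 5.8 hr = 41.76 mL → 41.76 mL × 1.234568 mg/mL = 51.55556 mg
Total = 61.79012 + 23 + 51.55556 = 136.3457 mg

136 mg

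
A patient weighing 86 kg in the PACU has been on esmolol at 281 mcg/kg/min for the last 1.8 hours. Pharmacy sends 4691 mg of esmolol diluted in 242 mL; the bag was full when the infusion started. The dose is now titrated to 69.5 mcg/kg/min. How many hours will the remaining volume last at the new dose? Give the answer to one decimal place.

5.8 hours

Initial rate:
Dose = 281 mcg/kg/min × 86 kg = 24166 mcg/min
24166 mcg/min × 60 min/hr = 1449960 mcg/hr
Concentration = 4691 mg ÷ 242 mL = 19.3843 mg/mL = 19384.3 mcg/mL
Rate = 1449960 mcg/hr ÷ 19384.3 mcg/mL = 74.80075 mL/hr
Volume infused so far = 74.80075 mL/hr × 1.8 hr = 134.6414 mL
Volume remaining = 242 − 134.6414 = 107.3586 mL
New rate:
Dose = 69.5 mcg/kg/min × 86 kg = 5977 mcg/min
5977 mcg/min × 60 min/hr = 358620 mcg/hr
Rate = 358620 mcg/hr ÷ 19384.3 mcg/mL = 18.50054 mL/hr
Time remaining = 107.3586 mL ÷ 18.50054 mL/hr = 5.803 hr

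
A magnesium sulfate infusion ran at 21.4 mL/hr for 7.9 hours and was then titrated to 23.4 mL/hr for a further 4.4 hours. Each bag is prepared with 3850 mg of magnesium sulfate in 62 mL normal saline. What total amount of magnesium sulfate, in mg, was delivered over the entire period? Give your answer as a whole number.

16892 mg

Concentration = 3850 mg ÷ 62 mL = 62.09677 mg/mL
Stage 1: 21.4 mL/hr × 7.9 hr = 169.06 mL → 169.06 mL × 62.09677 mg/mL = 10498.08 mg
Stage 2: 23.4 mL/hr × 4.4 hr = 102.96 mL → 102.96 mL × 62.09677 mg/mL = 6393.484 mg
Total = 10498.08 + 6393.484 = 16891.56 mg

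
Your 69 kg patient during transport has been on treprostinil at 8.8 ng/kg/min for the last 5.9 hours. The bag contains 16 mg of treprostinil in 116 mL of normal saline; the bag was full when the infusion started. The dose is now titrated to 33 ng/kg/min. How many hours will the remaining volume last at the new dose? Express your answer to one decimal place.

Initial rate:
Dose = 8.8 ng/kg/min × 69 kg = 607.2 ng/min
607.2 ng/min × 60 min/hr = 36432 ng/hr
Concentration = 16 mg ÷ 116 mL = 0.137931 mg/mL = 137931 ng/mL
Rate = 36432 ng/hr ÷ 137931 ng/mL = 0.264132 mL/hr
Volume infused so far = 0.264132 mL/hr × 5.9 hr = 1.558379 mL
Volume remaining = 116 − 1.558379 = 114.4416 mL
New rate:
Dose = 33 ng/kg/min × 69 kg = 2277 ng/min
2277 ng/min × 60 min/hr = 136620 ng/hr
Rate = 136620 ng/hr ÷ 137931 ng/mL = 0.990495 mL/hr
Time remaining = 114.4416 mL ÷ 0.990495 mL/hr = 115.5398 hr

115.5 hours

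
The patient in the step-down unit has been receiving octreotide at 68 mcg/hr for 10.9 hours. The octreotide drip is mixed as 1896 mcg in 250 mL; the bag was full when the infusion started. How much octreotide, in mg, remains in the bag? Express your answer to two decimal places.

1.15 mg

Concentration = 1896 mcg ÷ 250 mL = 7.584 mcg/mL
Rate = 68 mcg/hr ÷ 7.584 mcg/mL = 8.966245 mL/hr
Volume infused = 8.966245 mL/hr × 10.9 hr = 97.73207 mL
Volume remaining = 250 − 97.73207 = 152.2679 mL
Drug remaining = 152.2679 mL × 7.584 mcg/mL = 1154.8 mcg = 1.1548 mg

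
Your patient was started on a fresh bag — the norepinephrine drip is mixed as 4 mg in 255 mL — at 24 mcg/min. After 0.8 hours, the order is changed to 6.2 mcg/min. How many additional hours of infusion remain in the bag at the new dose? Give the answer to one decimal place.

7.7 hours

Initial rate:
24 mcg/min × 60 min/hr = 1440 mcg/hr
Concentration = 4 mg ÷ 255 mL = 0.01568627 mg/mL = 15.68627 mcg/mL
Rate = 1440 mcg/hr ÷ 15.68627 mcg/mL = 91.8 mL/hr
Volume infused so far = 91.8 mL/hr × 0.8 hr = 73.44 mL
Volume remaining = 255 − 73.44 = 181.56 mL
New rate:
6.2 mcg/min × 60 min/hr = 372 mcg/hr
Rate = 372 mcg/hr ÷ 15.68627 mcg/mL = 23.715 mL/hr
Time remaining = 181.56 mL ÷ 23.715 mL/hr = 7.655914 hr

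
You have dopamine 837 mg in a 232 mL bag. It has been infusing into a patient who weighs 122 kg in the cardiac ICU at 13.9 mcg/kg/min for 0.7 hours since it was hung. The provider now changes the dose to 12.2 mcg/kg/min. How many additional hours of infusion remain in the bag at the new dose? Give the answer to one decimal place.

8.6 hours

Initial rate:
Dose = 13.9 mcg/kg/min × 122 kg = 1695.8 mcg/min
1695.8 mcg/min × 60 min/hr = 101748 mcg/hr
Concentration = 837 mg ÷ 232 mL = 3.607759 mg/mL = 3607.759 mcg/mL
Rate = 101748 mcg/hr ÷ 3607.759 mcg/mL = 28.20255 mL/hr
Volume infused so far = 28.20255 mL/hr × 0.7 hr = 19.74179 mL
Volume remaining = 232 − 19.74179 = 212.2582 mL
New rate:
Dose = 12.2 mcg/kg/min × 122 kg = 1488.4 mcg/min
1488.4 mcg/min × 60 min/hr = 89304 mcg/hr
Rate = 89304 mcg/hr ÷ 3607.759 mcg/mL = 24.75332 mL/hr
Time remaining = 212.2582 mL ÷ 24.75332 mL/hr = 8.57494 hr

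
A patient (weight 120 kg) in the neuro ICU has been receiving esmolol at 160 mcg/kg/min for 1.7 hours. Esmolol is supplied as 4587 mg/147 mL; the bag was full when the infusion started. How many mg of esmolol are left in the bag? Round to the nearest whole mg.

Dose = 160 mcg/kg/min × 120 kg = 19200 mcg/min
19200 mcg/min × 60 min/hr = 1152000 mcg/hr
Concentration = 4587 mg ÷ 147 mL = 31.20408 mg/mL = 31204.08 mcg/mL
Rate = 1152000 mcg/hr ÷ 31204.08 mcg/mL = 36.91825 mL/hr
Volume infused = 36.91825 mL/hr × 1.7 hr = 62.76102 mL
Volume remaining = 147 − 62.76102 = 84.23898 mL
Drug remaining = 84.23898 mL × 31204.08 mcg/mL = 2628600 mcg = 2628.6 mg

2629 mg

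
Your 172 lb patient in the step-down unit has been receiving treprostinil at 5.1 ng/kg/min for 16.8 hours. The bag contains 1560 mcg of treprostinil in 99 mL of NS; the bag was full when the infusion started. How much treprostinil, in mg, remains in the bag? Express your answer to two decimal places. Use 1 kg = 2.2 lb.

Weight = 172 lb ÷ 2.2 lb/kg = 78.18182 kg
Dose = 5.1 ng/kg/min × 78.18182 kg = 398.7273 ng/min
398.7273 ng/min × 60 min/hr = 23923.64 ng/hr
Concentration = 1560 mcg ÷ 99 mL = 15.75758 mcg/mL = 15757.58 ng/mL
Rate = 23923.64 ng/hr ÷ 15757.58 ng/mL = 1.518231 mL/hr
Volume infused = 1.518231 mL/hr × 16.8 hr = 25.50628 mL
Volume remaining = 99 − 25.50628 = 73.49372 mL
Drug remaining = 73.49372 mL × 15757.58 ng/mL = 1158083 ng = 1.158083 mg

1.16 mg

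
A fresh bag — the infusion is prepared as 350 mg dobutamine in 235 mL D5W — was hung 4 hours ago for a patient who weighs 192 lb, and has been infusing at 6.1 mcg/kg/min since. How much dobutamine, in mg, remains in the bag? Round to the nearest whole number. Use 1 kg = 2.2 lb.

Weight = 192 lb ÷ 2.2 lb/kg = 87.27273 kg
Dose = 6.1 mcg/kg/min × 87.27273 kg = 532.3636 mcg/min
532.3636 mcg/min × 60 min/hr = 31941.82 mcg/hr
Concentration = 350 mg ÷ 235 mL = 1.489362 mg/mL = 1489.362 mcg/mL
Rate = 31941.82 mcg/hr ÷ 1489.362 mcg/mL = 21.44665 mL/hr
Volume infused = 21.44665 mL/hr × 4 hr = 85.7866 mL
Volume remaining = 235 − 85.7866 = 149.2134 mL
Drug remaining = 149.2134 mL × 1489.362 mcg/mL = 222232.7 mcg = 222.2327 mg

222 mg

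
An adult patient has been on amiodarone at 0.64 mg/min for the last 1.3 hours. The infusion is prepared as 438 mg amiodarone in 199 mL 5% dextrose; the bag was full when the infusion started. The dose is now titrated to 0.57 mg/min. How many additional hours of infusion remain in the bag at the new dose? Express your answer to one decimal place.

Initial rate:
0.64 mg/min × 60 min/hr = 38.4 mg/hr
Concentration = 438 mg ÷ 199 mL = 2.201005 mg/mL
Rate = 38.4 mg/hr ÷ 2.201005 mg/mL = 17.44658 mL/hr
Volume infused so far = 17.44658 mL/hr × 1.3 hr = 22.68055 mL
Volume remaining = 199 − 22.68055 = 176.3195 mL
New rate:
0.57 mg/min × 60 min/hr = 34.2 mg/hr
Rate = 34.2 mg/hr ÷ 2.201005 mg/mL = 15.53836 mL/hr
Time remaining = 176.3195 mL ÷ 15.53836 mL/hr = 11.34737 hr

11.3 hours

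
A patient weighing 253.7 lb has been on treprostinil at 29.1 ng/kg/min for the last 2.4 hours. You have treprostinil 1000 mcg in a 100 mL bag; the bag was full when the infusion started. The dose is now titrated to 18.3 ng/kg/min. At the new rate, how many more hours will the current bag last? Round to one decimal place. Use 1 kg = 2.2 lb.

Initial rate:
Weight = 253.7 lb ÷ 2.2 lb/kg = 115.3182 kg
Dose = 29.1 ng/kg/min × 115.3182 kg = 3355.759 ng/min
3355.759 ng/min × 60 min/hr = 201345.5 ng/hr
Concentration = 1000 mcg ÷ 100 mL = 10 mcg/mL = 10000 ng/mL
Rate = 201345.5 ng/hr ÷ 10000 ng/mL = 20.13455 mL/hr
Volume infused so far = 20.13455 mL/hr × 2.4 hr = 48.32293 mL
Volume remaining = 100 − 48.32293 = 51.67707 mL
New rate:
Dose = 18.3 ng/kg/min × 115.3182 kg = 2110.323 ng/min
2110.323 ng/min × 60 min/hr = 126619.4 ng/hr
Rate = 126619.4 ng/hr ÷ 10000 ng/mL = 12.66194 mL/hr
Time remaining = 51.67707 mL ÷ 12.66194 mL/hr = 4.081293 hr

4.1 hours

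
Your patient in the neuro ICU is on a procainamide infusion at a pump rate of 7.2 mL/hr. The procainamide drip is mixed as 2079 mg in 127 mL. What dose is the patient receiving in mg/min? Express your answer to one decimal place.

2.0 mg/min

Concentration = 2079 mg ÷ 127 mL = 16.37008 mg/mL
Drug rate = 7.2 mL/hr × 16.37008 mg/mL = 117.8646 mg/hr
117.8646 mg/hr ÷ 60 min/hr = 1.964409 mg/min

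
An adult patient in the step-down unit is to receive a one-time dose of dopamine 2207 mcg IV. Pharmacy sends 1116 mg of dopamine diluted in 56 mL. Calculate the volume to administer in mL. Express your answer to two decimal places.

0.11 mL

Concentration = 1116 mg ÷ 56 mL = 19.92857 mg/mL = 19928.57 mcg/mL
Volume = 2207 mcg ÷ 19928.57 mcg/mL = 0.1107455 mL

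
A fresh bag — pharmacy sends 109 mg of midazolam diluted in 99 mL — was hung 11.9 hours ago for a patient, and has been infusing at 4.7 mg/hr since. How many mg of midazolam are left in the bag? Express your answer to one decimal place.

Concentration = 109 mg ÷ 99 mL = 1.10101 mg/mL
Rate = 4.7 mg/hr ÷ 1.10101 mg/mL = 4.268807 mL/hr
Volume infused = 4.268807 mL/hr × 11.9 hr = 50.79881 mL
Volume remaining = 99 − 50.79881 = 48.20119 mL
Drug remaining = 48.20119 mL × 1.10101 mg/mL = 53.07 mg

53.1 mg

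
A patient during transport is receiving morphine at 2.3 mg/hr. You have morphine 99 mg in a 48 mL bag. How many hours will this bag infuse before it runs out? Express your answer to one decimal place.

43.0 hours

Concentration = 99 mg ÷ 48 mL = 2.0625 mg/mL
Rate = 2.3 mg/hr ÷ 2.0625 mg/mL = 1.115152 mL/hr
Duration = 48 mL ÷ 1.115152 mL/hr = 43.04348 hr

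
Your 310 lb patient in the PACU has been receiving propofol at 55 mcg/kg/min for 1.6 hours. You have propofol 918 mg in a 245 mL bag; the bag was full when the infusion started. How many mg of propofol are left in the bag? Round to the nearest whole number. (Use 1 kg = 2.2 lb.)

Weight = 310 lb ÷ 2.2 lb/kg = 140.9091 kg
Dose = 55 mcg/kg/min × 140.9091 kg = 7750 mcg/min
7750 mcg/min × 60 min/hr = 465000 mcg/hr
Concentration = 918 mg ÷ 245 mL = 3.746939 mg/mL = 3746.939 mcg/mL
Rate = 465000 mcg/hr ÷ 3746.939 mcg/mL = 124.1013 mL/hr
Volume infused = 124.1013 mL/hr × 1.6 hr = 198.5621 mL
Volume remaining = 245 − 198.5621 = 46.43791 mL
Drug remaining = 46.43791 mL × 3746.939 mcg/mL = 174000 mcg = 174 mg

174 mg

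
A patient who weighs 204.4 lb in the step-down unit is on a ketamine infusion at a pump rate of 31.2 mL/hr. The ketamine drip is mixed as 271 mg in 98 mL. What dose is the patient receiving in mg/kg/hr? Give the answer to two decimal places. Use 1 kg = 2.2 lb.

Weight = 204.4 lb ÷ 2.2 lb/kg = 92.90909 kg
Concentration = 271 mg ÷ 98 mL = 2.765306 mg/mL
Drug rate = 31.2 mL/hr × 2.765306 mg/mL = 86.27755 mg/hr
86.27755 mg/hr ÷ 92.90909 kg = 0.9286233 mg/kg/hr

0.93 mg/kg/hr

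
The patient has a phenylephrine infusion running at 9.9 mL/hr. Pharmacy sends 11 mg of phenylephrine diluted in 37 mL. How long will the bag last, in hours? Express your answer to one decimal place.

3.7 hours

Duration = 37 mL ÷ 9.9 mL/hr = 3.737374 hr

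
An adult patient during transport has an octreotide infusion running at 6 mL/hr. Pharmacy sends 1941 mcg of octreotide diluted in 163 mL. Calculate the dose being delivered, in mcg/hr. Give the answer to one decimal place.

Concentration = 1941 mcg ÷ 163 mL = 11.90798 mcg/mL
Drug rate = 6 mL/hr × 11.90798 mcg/mL = 71.44785 mcg/hr

71.4 mcg/hr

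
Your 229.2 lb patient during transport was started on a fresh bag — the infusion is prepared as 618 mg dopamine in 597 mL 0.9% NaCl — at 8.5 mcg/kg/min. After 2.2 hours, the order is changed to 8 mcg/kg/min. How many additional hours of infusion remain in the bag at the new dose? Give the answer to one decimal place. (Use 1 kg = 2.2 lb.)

10.0 hours

Initial rate:
Weight = 229.2 lb ÷ 2.2 lb/kg = 104.1818 kg
Dose = 8.5 mcg/kg/min × 104.1818 kg = 885.5455 mcg/min
885.5455 mcg/min × 60 min/hr = 53132.73 mcg/hr
Concentration = 618 mg ÷ 597 mL = 1.035176 mg/mL = 1035.176 mcg/mL
Rate = 53132.73 mcg/hr ÷ 1035.176 mcg/mL = 51.32725 mL/hr
Volume infused so far = 51.32725 mL/hr × 2.2 hr = 112.9199 mL
Volume remaining = 597 − 112.9199 = 484.0801 mL
New rate:
Dose = 8 mcg/kg/min × 104.1818 kg = 833.4545 mcg/min
833.4545 mcg/min × 60 min/hr = 50007.27 mcg/hr
Rate = 50007.27 mcg/hr ÷ 1035.176 mcg/mL = 48.308 mL/hr
Time remaining = 484.0801 mL ÷ 48.308 mL/hr = 10.0207 hr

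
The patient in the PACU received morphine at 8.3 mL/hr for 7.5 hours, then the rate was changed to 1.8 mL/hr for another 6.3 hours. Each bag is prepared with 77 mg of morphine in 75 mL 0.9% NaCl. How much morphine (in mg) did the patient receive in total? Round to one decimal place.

75.6 mg

Concentration = 77 mg ÷ 75 mL = 1.026667 mg/mL
Stage 1: 8.3 mL/hr × 7.5 hr = 62.25 mL → 62.25 mL × 1.026667 mg/mL = 63.91 mg
Stage 2: 1.8 mL/hr × 6.3 hr = 11.34 mL → 11.34 mL × 1.026667 mg/mL = 11.6424 mg
Total = 63.91 + 11.6424 = 75.5524 mg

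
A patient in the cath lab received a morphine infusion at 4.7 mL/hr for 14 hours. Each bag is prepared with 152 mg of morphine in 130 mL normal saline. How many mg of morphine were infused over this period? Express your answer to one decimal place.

76.9 mg

Concentration = 152 mg ÷ 130 mL = 1.169231 mg/mL
Drug rate = 4.7 mL/hr × 1.169231 mg/mL = 5.495385 mg/hr
Total = 5.495385 mg/hr × 14 hr = 76.93538 mg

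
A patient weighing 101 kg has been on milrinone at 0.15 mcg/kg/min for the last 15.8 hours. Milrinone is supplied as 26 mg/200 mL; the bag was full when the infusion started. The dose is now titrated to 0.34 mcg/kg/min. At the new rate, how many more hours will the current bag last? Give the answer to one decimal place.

5.6 hours

Initial rate:
Dose = 0.15 mcg/kg/min × 101 kg = 15.15 mcg/min
15.15 mcg/min × 60 min/hr = 909 mcg/hr
Concentration = 26 mg ÷ 200 mL = 0.13 mg/mL = 130 mcg/mL
Rate = 909 mcg/hr ÷ 130 mcg/mL = 6.992308 mL/hr
Volume infused so far = 6.992308 mL/hr × 15.8 hr = 110.4785 mL
Volume remaining = 200 − 110.4785 = 89.52154 mL
New rate:
Dose = 0.34 mcg/kg/min × 101 kg = 34.34 mcg/min
34.34 mcg/min × 60 min/hr = 2060.4 mcg/hr
Rate = 2060.4 mcg/hr ÷ 130 mcg/mL = 15.84923 mL/hr
Time remaining = 89.52154 mL ÷ 15.84923 mL/hr = 5.648321 hr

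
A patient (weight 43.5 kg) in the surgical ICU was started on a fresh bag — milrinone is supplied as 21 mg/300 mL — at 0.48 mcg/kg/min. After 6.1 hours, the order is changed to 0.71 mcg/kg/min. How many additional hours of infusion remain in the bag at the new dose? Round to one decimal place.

Initial rate:
Dose = 0.48 mcg/kg/min × 43.5 kg = 20.88 mcg/min
20.88 mcg/min × 60 min/hr = 1252.8 mcg/hr
Concentration = 21 mg ÷ 300 mL = 0.07 mg/mL = 70 mcg/mL
Rate = 1252.8 mcg/hr ÷ 70 mcg/mL = 17.89714 mL/hr
Volume infused so far = 17.89714 mL/hr × 6.1 hr = 109.1726 mL
Volume remaining = 300 − 109.1726 = 190.8274 mL
New rate:
Dose = 0.71 mcg/kg/min × 43.5 kg = 30.885 mcg/min
30.885 mcg/min × 60 min/hr = 1853.1 mcg/hr
Rate = 1853.1 mcg/hr ÷ 70 mcg/mL = 26.47286 mL/hr
Time remaining = 190.8274 mL ÷ 26.47286 mL/hr = 7.208418 hr

7.2 hours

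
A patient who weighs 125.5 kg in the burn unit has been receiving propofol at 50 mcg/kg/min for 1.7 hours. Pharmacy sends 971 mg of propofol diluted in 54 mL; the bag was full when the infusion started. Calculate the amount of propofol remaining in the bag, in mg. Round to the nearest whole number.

331 mg

Dose = 50 mcg/kg/min × 125.5 kg = 6275 mcg/min
6275 mcg/min × 60 min/hr = 376500 mcg/hr
Concentration = 971 mg ÷ 54 mL = 17.98148 mg/mL = 17981.48 mcg/mL
Rate = 376500 mcg/hr ÷ 17981.48 mcg/mL = 20.93821 mL/hr
Volume infused = 20.93821 mL/hr × 1.7 hr = 35.59495 mL
Volume remaining = 54 − 35.59495 = 18.40505 mL
Drug remaining = 18.40505 mL × 17981.48 mcg/mL = 330950 mcg = 330.95 mg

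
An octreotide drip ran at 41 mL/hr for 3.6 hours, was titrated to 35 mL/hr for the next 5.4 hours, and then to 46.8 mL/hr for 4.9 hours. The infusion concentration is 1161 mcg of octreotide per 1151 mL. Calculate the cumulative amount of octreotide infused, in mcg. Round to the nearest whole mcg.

571 mcg

Concentration = 1161 mcg ÷ 1151 mL = 1.008688 mcg/mL
Stage 1: 41 mL/hr × 3.6 hr = 147.6 mL → 147.6 mL × 1.008688 mcg/mL = 148.8824 mcg
Stage 2: 35 mL/hr × 5.4 hr = 189 mL → 189 mL × 1.008688 mcg/mL = 190.6421 mcg
Stage 3: 46.8 mL/hr × 4.9 hr = 229.32 mL → 229.32 mL × 1.008688 mcg/mL = 231.3124 mcg
Total = 148.8824 + 190.6421 + 231.3124 = 570.8368 mcg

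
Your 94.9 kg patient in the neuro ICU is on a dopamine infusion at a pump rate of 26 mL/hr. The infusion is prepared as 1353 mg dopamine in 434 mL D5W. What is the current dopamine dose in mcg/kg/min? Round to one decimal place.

Concentration = 1353 mg ÷ 434 mL = 3.117512 mg/mL = 3117.512 mcg/mL
Drug rate = 26 mL/hr × 3117.512 mcg/mL = 81055.3 mcg/hr
81055.3 mcg/hr ÷ 60 min/hr = 1350.922 mcg/min
1350.922 mcg/min ÷ 94.9 kg = 14.23521 mcg/kg/min

14.2 mcg/kg/min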